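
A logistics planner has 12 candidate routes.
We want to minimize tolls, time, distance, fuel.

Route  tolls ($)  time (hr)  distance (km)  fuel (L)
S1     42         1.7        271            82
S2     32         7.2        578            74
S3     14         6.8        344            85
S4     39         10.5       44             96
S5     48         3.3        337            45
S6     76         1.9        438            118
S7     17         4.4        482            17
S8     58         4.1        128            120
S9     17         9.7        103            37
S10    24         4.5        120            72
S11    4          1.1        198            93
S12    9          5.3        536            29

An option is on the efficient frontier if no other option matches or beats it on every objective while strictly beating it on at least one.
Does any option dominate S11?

No

S1: worse on tolls (42 vs 4).
S2: worse on tolls (32 vs 4).
S3: worse on tolls (14 vs 4).
S4: worse on tolls (39 vs 4).
S5: worse on tolls (48 vs 4).
S6: worse on tolls (76 vs 4).
S7: worse on tolls (17 vs 4).
S8: worse on tolls (58 vs 4).
S9: worse on tolls (17 vs 4).
S10: worse on tolls (24 vs 4).
S12: worse on tolls (9 vs 4).
No option is at least as good as S11 on every objective and strictly better on one.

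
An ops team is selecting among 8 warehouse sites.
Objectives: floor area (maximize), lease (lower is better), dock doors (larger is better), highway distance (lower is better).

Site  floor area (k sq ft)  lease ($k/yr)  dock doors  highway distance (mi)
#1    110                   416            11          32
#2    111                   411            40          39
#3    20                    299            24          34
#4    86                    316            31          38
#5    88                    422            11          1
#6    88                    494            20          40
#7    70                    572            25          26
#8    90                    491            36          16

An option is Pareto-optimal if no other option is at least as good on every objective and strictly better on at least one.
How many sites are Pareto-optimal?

#1: not dominated.
#2: not dominated (best floor area).
#3: not dominated (best lease).
#4: not dominated.
#5: not dominated (best highway distance).
#6: dominated by #2 (floor area 111≥88, lease 411≤494, dock doors 40≥20, highway distance 39≤40).
#7: dominated by #8 (floor area 90≥70, lease 491≤572, dock doors 36≥25, highway distance 16≤26).
#8: not dominated.
Pareto-optimal: #1, #2, #3, #4, #5, #8 → 6.

6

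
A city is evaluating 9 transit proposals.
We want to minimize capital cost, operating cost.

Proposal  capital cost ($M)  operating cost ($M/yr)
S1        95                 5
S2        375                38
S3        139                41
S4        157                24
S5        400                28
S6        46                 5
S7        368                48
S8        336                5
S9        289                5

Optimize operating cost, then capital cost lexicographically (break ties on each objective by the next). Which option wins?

First minimize operating cost: best is 5, kept {S1, S6, S8, S9}.
Then minimize capital cost: best is 46, kept {S6}.

S6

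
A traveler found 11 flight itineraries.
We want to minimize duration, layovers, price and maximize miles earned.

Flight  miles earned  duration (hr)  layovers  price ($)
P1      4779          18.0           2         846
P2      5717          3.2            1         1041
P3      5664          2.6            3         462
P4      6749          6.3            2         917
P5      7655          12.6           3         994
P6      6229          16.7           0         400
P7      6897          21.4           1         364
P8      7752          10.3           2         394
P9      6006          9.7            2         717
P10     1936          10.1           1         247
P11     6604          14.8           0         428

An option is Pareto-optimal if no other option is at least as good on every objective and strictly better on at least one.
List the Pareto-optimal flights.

P1: dominated by P6 (miles earned 6229≥4779, duration 16.7≤18.0, layovers 0≤2, price 400≤846).
P2: not dominated.
P3: not dominated (best duration).
P4: not dominated.
P5: dominated by P8 (miles earned 7752≥7655, duration 10.3≤12.6, layovers 2≤3, price 394≤994).
P6: not dominated.
P7: not dominated.
P8: not dominated (best miles earned).
P9: not dominated.
P10: not dominated (best price).
P11: not dominated.

P2, P3, P4, P6, P7, P8, P9, P10, P11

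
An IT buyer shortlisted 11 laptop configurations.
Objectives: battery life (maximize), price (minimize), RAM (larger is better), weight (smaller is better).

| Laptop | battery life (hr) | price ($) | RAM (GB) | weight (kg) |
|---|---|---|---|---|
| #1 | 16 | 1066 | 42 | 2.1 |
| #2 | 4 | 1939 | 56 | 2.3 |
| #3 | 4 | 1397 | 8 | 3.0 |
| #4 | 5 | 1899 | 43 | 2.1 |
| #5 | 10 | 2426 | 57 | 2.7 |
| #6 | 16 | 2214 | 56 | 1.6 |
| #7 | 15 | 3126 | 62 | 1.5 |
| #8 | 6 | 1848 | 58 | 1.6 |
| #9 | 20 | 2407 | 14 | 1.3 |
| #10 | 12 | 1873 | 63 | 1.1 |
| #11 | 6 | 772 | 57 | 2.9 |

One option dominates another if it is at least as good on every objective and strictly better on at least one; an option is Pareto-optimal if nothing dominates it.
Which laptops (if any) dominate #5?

#10: battery life 12≥10, price 1873≤2426, RAM 63≥57, weight 1.1≤2.7 — dominates #5.
Others (#1, #2, #3, #4, #6, #7, #8, #9, #11) are each worse than #5 on at least one objective.

#10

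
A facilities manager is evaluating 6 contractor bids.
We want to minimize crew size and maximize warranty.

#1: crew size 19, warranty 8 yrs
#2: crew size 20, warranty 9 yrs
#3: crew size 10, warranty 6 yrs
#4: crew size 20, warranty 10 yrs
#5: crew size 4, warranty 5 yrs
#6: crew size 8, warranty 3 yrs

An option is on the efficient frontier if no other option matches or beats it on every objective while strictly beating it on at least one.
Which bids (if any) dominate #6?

#5

#5: crew size 4≤8, warranty 5≥3 — dominates #6.
Others (#1, #2, #3, #4) are each worse than #6 on at least one objective.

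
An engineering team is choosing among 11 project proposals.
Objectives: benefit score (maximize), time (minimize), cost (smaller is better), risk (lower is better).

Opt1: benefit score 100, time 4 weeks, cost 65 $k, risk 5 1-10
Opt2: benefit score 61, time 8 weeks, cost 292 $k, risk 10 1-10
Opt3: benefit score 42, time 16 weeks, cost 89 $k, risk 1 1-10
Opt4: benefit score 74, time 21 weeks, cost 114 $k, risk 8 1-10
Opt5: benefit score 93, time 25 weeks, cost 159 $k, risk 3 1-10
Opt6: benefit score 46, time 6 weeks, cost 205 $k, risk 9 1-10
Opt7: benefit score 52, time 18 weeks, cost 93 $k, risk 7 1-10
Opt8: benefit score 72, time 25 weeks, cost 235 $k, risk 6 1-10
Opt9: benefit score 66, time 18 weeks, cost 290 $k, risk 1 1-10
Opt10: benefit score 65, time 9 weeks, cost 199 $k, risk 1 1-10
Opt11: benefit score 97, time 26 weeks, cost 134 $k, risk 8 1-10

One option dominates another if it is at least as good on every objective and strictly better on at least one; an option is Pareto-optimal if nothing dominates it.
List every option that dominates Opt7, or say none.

Opt1: benefit score 100≥52, time 4≤18, cost 65≤93, risk 5≤7 — dominates Opt7.
Others (Opt2, Opt3, Opt4, Opt5, Opt6, Opt8, Opt9, Opt10, Opt11) are each worse than Opt7 on at least one objective.

Opt1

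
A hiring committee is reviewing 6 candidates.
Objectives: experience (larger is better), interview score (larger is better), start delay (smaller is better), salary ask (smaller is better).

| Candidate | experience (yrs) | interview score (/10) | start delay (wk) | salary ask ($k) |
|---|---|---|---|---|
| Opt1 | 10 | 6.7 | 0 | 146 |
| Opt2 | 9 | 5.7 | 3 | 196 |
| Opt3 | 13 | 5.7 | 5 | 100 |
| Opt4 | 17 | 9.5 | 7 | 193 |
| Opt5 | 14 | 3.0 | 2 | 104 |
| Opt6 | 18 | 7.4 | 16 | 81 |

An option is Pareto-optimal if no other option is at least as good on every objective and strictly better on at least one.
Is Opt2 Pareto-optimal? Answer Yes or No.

No

Opt1 vs Opt2: experience 10≥9, interview score 6.7≥5.7, start delay 0≤3, salary ask 146≤196 — Opt1 is at least as good on every objective and strictly better on at least one, so Opt1 dominates Opt2.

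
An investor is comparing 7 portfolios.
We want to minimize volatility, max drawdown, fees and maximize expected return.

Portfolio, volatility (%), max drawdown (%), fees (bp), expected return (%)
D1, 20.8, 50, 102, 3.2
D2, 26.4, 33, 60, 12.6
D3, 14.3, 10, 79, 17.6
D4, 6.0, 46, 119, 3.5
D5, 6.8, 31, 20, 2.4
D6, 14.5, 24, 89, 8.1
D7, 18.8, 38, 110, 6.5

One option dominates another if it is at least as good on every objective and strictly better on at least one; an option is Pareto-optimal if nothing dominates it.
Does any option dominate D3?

D1: worse on volatility (20.8 vs 14.3).
D2: worse on volatility (26.4 vs 14.3).
D4: worse on max drawdown (46 vs 10).
D5: worse on max drawdown (31 vs 10).
D6: worse on volatility (14.5 vs 14.3).
D7: worse on volatility (18.8 vs 14.3).
No option is at least as good as D3 on every objective and strictly better on one.

No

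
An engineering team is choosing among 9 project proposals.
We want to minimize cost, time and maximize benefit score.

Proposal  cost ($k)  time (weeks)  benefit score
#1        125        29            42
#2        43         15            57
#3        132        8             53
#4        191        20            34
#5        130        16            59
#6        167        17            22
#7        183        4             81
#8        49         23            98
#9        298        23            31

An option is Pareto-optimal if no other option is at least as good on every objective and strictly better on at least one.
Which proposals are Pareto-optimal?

#2, #3, #5, #7, #8

#1: dominated by #2 (cost 43≤125, time 15≤29, benefit score 57≥42).
#2: not dominated (best cost).
#3: not dominated.
#4: dominated by #2 (cost 43≤191, time 15≤20, benefit score 57≥34).
#5: not dominated.
#6: dominated by #2 (cost 43≤167, time 15≤17, benefit score 57≥22).
#7: not dominated (best time).
#8: not dominated (best benefit score).
#9: dominated by #2 (cost 43≤298, time 15≤23, benefit score 57≥31).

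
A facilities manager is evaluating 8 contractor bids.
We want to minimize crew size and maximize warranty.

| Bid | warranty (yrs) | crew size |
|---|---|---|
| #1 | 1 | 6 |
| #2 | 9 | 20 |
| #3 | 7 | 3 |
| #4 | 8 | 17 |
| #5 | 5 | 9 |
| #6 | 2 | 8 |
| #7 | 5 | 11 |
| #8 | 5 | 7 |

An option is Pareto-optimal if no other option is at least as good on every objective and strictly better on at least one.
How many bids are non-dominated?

3

#1: dominated by #3 (warranty 7≥1, crew size 3≤6).
#2: not dominated (best warranty).
#3: not dominated (best crew size).
#4: not dominated.
#5: dominated by #3 (warranty 7≥5, crew size 3≤9).
#6: dominated by #3 (warranty 7≥2, crew size 3≤8).
#7: dominated by #3 (warranty 7≥5, crew size 3≤11).
#8: dominated by #3 (warranty 7≥5, crew size 3≤7).
Pareto-optimal: #2, #3, #4 → 3.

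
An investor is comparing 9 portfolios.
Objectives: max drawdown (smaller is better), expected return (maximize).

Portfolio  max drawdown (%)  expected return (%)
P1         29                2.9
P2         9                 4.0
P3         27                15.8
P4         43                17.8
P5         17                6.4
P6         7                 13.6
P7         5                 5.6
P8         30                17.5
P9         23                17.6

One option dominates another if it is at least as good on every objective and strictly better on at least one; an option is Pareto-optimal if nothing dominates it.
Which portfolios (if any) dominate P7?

P1: worse on max drawdown (29 vs 5).
P2: worse on max drawdown (9 vs 5).
P3: worse on max drawdown (27 vs 5).
P4: worse on max drawdown (43 vs 5).
P5: worse on max drawdown (17 vs 5).
P6: worse on max drawdown (7 vs 5).
P8: worse on max drawdown (30 vs 5).
P9: worse on max drawdown (23 vs 5).
No option dominates P7.

none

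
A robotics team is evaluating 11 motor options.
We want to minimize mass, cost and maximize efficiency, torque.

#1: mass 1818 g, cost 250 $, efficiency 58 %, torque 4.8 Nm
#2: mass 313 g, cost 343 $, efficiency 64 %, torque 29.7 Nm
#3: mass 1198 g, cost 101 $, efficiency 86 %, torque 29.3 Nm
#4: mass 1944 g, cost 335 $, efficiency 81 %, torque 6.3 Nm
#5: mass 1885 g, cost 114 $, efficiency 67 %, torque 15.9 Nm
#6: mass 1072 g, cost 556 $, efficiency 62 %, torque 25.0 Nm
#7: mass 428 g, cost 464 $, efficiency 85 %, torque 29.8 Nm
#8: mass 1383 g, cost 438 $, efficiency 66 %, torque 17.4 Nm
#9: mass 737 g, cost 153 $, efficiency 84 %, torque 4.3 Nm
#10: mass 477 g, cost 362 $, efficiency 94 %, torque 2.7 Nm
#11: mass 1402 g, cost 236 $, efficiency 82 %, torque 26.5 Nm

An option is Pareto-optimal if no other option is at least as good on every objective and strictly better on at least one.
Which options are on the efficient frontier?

#1: dominated by #3 (mass 1198≤1818, cost 101≤250, efficiency 86≥58, torque 29.3≥4.8).
#2: not dominated (best mass).
#3: not dominated (best cost).
#4: dominated by #3 (mass 1198≤1944, cost 101≤335, efficiency 86≥81, torque 29.3≥6.3).
#5: dominated by #3 (mass 1198≤1885, cost 101≤114, efficiency 86≥67, torque 29.3≥15.9).
#6: dominated by #2 (mass 313≤1072, cost 343≤556, efficiency 64≥62, torque 29.7≥25.0).
#7: not dominated (best torque).
#8: dominated by #3 (mass 1198≤1383, cost 101≤438, efficiency 86≥66, torque 29.3≥17.4).
#9: not dominated.
#10: not dominated (best efficiency).
#11: dominated by #3 (mass 1198≤1402, cost 101≤236, efficiency 86≥82, torque 29.3≥26.5).

#2, #3, #7, #9, #10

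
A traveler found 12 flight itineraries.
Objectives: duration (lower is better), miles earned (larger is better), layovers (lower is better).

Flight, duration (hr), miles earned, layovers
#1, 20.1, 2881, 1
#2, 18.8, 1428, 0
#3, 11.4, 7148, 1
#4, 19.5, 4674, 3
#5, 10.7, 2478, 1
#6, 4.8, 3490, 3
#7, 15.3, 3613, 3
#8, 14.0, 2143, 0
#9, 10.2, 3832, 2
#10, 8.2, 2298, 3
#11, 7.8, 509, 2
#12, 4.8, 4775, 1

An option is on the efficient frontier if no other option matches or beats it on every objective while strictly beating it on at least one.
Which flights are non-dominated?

#3, #8, #12

#1: dominated by #3 (duration 11.4≤20.1, miles earned 7148≥2881, layovers 1≤1).
#2: dominated by #8 (duration 14.0≤18.8, miles earned 2143≥1428, layovers 0≤0).
#3: not dominated (best miles earned).
#4: dominated by #3 (duration 11.4≤19.5, miles earned 7148≥4674, layovers 1≤3).
#5: dominated by #12 (duration 4.8≤10.7, miles earned 4775≥2478, layovers 1≤1).
#6: dominated by #12 (duration 4.8≤4.8, miles earned 4775≥3490, layovers 1≤3).
#7: dominated by #3 (duration 11.4≤15.3, miles earned 7148≥3613, layovers 1≤3).
#8: not dominated.
#9: dominated by #12 (duration 4.8≤10.2, miles earned 4775≥3832, layovers 1≤2).
#10: dominated by #6 (duration 4.8≤8.2, miles earned 3490≥2298, layovers 3≤3).
#11: dominated by #12 (duration 4.8≤7.8, miles earned 4775≥509, layovers 1≤2).
#12: not dominated.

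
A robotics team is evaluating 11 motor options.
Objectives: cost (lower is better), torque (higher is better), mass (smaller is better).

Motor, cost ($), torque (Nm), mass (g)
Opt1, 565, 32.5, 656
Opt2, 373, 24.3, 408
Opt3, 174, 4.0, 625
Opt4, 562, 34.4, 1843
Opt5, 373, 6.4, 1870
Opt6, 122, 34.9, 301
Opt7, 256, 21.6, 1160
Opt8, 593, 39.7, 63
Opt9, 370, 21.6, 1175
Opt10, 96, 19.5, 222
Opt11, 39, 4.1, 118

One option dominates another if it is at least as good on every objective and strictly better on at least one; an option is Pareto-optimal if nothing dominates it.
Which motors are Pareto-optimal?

Opt1: dominated by Opt6 (cost 122≤565, torque 34.9≥32.5, mass 301≤656).
Opt2: dominated by Opt6 (cost 122≤373, torque 34.9≥24.3, mass 301≤408).
Opt3: dominated by Opt6 (cost 122≤174, torque 34.9≥4.0, mass 301≤625).
Opt4: dominated by Opt6 (cost 122≤562, torque 34.9≥34.4, mass 301≤1843).
Opt5: dominated by Opt2 (cost 373≤373, torque 24.3≥6.4, mass 408≤1870).
Opt6: not dominated.
Opt7: dominated by Opt6 (cost 122≤256, torque 34.9≥21.6, mass 301≤1160).
Opt8: not dominated (best torque).
Opt9: dominated by Opt6 (cost 122≤370, torque 34.9≥21.6, mass 301≤1175).
Opt10: not dominated.
Opt11: not dominated (best cost).

Opt6, Opt8, Opt10, Opt11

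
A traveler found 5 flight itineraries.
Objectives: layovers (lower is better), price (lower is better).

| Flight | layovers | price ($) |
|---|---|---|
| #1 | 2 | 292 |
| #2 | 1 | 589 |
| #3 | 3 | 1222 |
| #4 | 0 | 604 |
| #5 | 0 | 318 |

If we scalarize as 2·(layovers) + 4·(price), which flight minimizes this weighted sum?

#1: 2·2 + 4·292 = 1172
#2: 2·1 + 4·589 = 2358
#3: 2·3 + 4·1222 = 4894
#4: 2·0 + 4·604 = 2416
#5: 2·0 + 4·318 = 1272
Lowest: #1 at 1172.

#1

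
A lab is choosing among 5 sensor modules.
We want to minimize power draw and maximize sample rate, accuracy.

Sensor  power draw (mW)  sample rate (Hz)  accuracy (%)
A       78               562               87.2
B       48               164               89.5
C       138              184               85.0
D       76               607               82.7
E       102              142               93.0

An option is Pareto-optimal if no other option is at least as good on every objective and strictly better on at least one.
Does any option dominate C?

Yes

A vs C: power draw 78≤138, sample rate 562≥184, accuracy 87.2≥85.0 — A is at least as good on every objective and strictly better on at least one, so A dominates C.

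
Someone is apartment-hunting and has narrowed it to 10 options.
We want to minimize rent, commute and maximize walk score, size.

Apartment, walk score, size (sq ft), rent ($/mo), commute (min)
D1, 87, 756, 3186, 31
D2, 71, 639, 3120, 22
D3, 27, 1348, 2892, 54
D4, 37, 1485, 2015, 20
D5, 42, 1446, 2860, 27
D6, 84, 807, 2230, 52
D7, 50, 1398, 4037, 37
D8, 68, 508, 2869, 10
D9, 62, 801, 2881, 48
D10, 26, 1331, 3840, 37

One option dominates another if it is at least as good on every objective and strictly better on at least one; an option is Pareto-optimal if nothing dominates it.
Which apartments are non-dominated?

D1: not dominated (best walk score).
D2: not dominated.
D3: dominated by D4 (walk score 37≥27, size 1485≥1348, rent 2015≤2892, commute 20≤54).
D4: not dominated (best size).
D5: not dominated.
D6: not dominated.
D7: not dominated.
D8: not dominated (best commute).
D9: not dominated.
D10: dominated by D4 (walk score 37≥26, size 1485≥1331, rent 2015≤3840, commute 20≤37).

D1, D2, D4, D5, D6, D7, D8, D9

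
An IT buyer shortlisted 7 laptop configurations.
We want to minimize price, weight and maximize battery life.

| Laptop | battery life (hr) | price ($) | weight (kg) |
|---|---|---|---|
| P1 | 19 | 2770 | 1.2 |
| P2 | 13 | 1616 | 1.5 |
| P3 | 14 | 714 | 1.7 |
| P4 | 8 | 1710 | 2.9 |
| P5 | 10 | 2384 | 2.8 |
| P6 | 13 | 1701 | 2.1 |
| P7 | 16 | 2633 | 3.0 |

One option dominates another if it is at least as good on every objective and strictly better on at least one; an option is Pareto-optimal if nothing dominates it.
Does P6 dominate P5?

Yes

P6 vs P5: battery life 13≥10, price 1701≤2384, weight 2.1≤2.8 — P6 is at least as good on every objective with at least one strict improvement.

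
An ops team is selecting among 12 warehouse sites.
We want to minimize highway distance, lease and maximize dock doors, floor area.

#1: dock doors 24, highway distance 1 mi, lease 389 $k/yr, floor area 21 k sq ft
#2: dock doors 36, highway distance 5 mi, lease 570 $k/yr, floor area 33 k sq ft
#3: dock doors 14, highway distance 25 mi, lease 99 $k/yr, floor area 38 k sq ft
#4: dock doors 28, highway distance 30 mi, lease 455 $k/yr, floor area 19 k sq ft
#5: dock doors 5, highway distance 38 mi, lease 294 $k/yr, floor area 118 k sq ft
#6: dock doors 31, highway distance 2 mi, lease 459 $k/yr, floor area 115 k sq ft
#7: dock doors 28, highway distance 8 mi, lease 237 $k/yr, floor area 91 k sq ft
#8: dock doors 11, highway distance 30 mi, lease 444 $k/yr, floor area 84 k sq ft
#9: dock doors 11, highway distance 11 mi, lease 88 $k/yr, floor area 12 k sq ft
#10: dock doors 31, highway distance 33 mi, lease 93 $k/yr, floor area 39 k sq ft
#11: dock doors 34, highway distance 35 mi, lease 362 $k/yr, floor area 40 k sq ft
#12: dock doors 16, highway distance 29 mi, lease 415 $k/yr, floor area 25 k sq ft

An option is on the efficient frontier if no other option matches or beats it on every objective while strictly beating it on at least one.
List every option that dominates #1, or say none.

none

#2: worse on highway distance (5 vs 1).
#3: worse on dock doors (14 vs 24).
#4: worse on highway distance (30 vs 1).
#5: worse on dock doors (5 vs 24).
#6: worse on highway distance (2 vs 1).
#7: worse on highway distance (8 vs 1).
#8: worse on dock doors (11 vs 24).
#9: worse on dock doors (11 vs 24).
#10: worse on highway distance (33 vs 1).
#11: worse on highway distance (35 vs 1).
#12: worse on dock doors (16 vs 24).
No option dominates #1.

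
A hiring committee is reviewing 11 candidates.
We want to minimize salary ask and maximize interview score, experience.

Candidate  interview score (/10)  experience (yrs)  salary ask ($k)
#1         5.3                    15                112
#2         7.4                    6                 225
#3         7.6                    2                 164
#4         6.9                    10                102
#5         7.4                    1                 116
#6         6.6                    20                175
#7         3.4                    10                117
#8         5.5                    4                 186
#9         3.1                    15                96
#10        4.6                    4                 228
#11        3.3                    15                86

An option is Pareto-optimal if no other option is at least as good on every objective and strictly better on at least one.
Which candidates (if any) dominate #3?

none

#1: worse on interview score (5.3 vs 7.6).
#2: worse on interview score (7.4 vs 7.6).
#4: worse on interview score (6.9 vs 7.6).
#5: worse on interview score (7.4 vs 7.6).
#6: worse on interview score (6.6 vs 7.6).
#7: worse on interview score (3.4 vs 7.6).
#8: worse on interview score (5.5 vs 7.6).
#9: worse on interview score (3.1 vs 7.6).
#10: worse on interview score (4.6 vs 7.6).
#11: worse on interview score (3.3 vs 7.6).
No option dominates #3.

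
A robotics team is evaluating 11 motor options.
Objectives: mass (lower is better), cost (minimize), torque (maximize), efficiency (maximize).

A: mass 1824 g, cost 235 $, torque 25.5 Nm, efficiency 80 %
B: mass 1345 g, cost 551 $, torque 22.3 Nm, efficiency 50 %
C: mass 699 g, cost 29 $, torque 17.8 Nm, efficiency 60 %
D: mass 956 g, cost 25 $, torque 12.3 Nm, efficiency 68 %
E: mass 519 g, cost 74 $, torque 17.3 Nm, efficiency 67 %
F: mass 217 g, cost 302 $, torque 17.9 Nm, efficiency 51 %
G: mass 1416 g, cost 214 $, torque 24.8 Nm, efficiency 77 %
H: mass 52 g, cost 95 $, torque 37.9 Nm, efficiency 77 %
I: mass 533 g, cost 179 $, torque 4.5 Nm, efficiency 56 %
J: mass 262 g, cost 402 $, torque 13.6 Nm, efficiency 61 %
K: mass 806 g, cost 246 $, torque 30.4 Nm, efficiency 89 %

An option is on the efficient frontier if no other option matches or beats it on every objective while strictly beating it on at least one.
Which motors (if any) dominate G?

H

H: mass 52≤1416, cost 95≤214, torque 37.9≥24.8, efficiency 77≥77 — dominates G.
Others (A, B, C, D, E, F, I, J, K) are each worse than G on at least one objective.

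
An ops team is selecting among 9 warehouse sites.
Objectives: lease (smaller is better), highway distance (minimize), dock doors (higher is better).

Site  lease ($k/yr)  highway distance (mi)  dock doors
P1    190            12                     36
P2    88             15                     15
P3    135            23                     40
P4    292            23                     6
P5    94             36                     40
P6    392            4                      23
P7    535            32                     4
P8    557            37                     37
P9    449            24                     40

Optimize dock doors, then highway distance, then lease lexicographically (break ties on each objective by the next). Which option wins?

First maximize dock doors: best is 40, kept {P3, P5, P9}.
Then minimize highway distance: best is 23, kept {P3}.

P3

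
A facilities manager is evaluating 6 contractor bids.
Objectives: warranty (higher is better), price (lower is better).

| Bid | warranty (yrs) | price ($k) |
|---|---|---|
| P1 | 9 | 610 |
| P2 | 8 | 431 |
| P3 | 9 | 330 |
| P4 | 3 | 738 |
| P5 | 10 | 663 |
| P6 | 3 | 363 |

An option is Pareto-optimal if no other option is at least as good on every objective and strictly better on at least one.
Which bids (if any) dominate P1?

P3: warranty 9≥9, price 330≤610 — dominates P1.
Others (P2, P4, P5, P6) are each worse than P1 on at least one objective.

P3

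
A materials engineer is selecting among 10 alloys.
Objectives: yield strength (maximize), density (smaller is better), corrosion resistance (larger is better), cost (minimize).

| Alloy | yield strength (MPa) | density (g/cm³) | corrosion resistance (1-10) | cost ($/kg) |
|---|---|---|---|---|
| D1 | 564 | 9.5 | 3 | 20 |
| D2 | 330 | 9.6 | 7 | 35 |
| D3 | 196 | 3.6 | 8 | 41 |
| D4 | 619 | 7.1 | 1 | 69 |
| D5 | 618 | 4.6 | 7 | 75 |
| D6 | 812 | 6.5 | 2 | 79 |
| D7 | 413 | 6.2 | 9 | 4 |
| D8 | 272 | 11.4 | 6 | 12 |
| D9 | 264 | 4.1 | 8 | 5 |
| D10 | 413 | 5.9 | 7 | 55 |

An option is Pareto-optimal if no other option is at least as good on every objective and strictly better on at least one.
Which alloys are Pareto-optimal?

D1, D3, D4, D5, D6, D7, D9, D10

D1: not dominated.
D2: dominated by D7 (yield strength 413≥330, density 6.2≤9.6, corrosion resistance 9≥7, cost 4≤35).
D3: not dominated (best density).
D4: not dominated.
D5: not dominated.
D6: not dominated (best yield strength).
D7: not dominated (best corrosion resistance).
D8: dominated by D7 (yield strength 413≥272, density 6.2≤11.4, corrosion resistance 9≥6, cost 4≤12).
D9: not dominated.
D10: not dominated.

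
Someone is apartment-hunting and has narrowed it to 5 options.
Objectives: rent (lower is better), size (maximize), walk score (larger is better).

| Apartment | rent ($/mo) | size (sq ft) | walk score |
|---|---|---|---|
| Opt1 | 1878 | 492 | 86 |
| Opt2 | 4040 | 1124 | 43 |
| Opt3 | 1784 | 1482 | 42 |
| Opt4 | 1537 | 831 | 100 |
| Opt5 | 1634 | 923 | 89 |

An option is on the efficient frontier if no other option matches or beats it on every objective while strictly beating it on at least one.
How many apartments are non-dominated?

Opt1: dominated by Opt4 (rent 1537≤1878, size 831≥492, walk score 100≥86).
Opt2: not dominated.
Opt3: not dominated (best size).
Opt4: not dominated (best rent).
Opt5: not dominated.
Pareto-optimal: Opt2, Opt3, Opt4, Opt5 → 4.

4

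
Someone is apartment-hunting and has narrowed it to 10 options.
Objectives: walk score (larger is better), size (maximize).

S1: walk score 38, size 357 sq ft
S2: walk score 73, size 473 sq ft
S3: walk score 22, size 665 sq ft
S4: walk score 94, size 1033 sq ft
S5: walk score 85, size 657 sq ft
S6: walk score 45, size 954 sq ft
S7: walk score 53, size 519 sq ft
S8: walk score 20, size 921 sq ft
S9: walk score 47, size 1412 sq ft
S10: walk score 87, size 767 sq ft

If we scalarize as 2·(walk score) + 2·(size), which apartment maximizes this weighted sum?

S9

S1: 2·38 + 2·357 = 790
S2: 2·73 + 2·473 = 1092
S3: 2·22 + 2·665 = 1374
S4: 2·94 + 2·1033 = 2254
S5: 2·85 + 2·657 = 1484
S6: 2·45 + 2·954 = 1998
S7: 2·53 + 2·519 = 1144
S8: 2·20 + 2·921 = 1882
S9: 2·47 + 2·1412 = 2918
S10: 2·87 + 2·767 = 1708
Highest: S9 at 2918.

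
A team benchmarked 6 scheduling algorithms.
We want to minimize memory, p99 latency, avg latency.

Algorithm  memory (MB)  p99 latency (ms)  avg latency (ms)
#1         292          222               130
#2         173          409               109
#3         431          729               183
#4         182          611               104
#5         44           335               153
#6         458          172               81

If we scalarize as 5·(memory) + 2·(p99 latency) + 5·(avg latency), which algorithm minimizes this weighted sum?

#1: 5·292 + 2·222 + 5·130 = 2554
#2: 5·173 + 2·409 + 5·109 = 2228
#3: 5·431 + 2·729 + 5·183 = 4528
#4: 5·182 + 2·611 + 5·104 = 2652
#5: 5·44 + 2·335 + 5·153 = 1655
#6: 5·458 + 2·172 + 5·81 = 3039
Lowest: #5 at 1655.

#5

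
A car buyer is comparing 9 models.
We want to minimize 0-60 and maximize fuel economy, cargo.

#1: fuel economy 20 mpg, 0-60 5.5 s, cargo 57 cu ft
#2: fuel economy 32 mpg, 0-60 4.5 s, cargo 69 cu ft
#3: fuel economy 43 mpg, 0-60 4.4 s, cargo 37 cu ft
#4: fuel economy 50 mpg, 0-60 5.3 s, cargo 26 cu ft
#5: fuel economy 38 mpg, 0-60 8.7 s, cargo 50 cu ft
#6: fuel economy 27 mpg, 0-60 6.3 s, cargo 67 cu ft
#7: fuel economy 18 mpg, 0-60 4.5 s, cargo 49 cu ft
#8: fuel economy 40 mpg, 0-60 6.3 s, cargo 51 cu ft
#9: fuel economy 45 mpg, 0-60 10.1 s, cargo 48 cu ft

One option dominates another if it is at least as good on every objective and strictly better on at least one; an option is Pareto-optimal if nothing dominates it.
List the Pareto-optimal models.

#2, #3, #4, #8, #9

#1: dominated by #2 (fuel economy 32≥20, 0-60 4.5≤5.5, cargo 69≥57).
#2: not dominated (best cargo).
#3: not dominated (best 0-60).
#4: not dominated (best fuel economy).
#5: dominated by #8 (fuel economy 40≥38, 0-60 6.3≤8.7, cargo 51≥50).
#6: dominated by #2 (fuel economy 32≥27, 0-60 4.5≤6.3, cargo 69≥67).
#7: dominated by #2 (fuel economy 32≥18, 0-60 4.5≤4.5, cargo 69≥49).
#8: not dominated.
#9: not dominated.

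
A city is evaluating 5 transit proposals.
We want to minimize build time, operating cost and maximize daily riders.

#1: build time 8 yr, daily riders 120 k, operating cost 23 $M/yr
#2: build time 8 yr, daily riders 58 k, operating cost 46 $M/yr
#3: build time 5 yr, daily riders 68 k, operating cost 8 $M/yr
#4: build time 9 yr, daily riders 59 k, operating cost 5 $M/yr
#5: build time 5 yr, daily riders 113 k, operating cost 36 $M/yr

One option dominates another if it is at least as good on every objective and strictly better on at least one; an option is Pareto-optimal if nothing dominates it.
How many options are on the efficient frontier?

4

#1: not dominated (best daily riders).
#2: dominated by #1 (build time 8≤8, daily riders 120≥58, operating cost 23≤46).
#3: not dominated.
#4: not dominated (best operating cost).
#5: not dominated.
Pareto-optimal: #1, #3, #4, #5 → 4.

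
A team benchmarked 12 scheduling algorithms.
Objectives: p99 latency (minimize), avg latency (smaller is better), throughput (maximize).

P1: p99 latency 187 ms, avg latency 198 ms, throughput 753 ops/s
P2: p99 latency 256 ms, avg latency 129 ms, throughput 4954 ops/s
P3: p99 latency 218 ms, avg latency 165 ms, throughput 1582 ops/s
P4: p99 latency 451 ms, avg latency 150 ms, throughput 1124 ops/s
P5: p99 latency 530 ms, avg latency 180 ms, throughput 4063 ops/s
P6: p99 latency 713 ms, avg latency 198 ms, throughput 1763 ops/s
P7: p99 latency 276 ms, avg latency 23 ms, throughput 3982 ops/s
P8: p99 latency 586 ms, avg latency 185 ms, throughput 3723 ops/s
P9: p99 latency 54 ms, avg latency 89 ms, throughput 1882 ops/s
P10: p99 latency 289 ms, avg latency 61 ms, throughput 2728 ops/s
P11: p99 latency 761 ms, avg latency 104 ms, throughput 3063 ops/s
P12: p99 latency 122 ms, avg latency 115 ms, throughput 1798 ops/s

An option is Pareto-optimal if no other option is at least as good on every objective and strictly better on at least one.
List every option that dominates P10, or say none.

P7: p99 latency 276≤289, avg latency 23≤61, throughput 3982≥2728 — dominates P10.
Others (P1, P2, P3, P4, P5, P6, P8, P9, P11, P12) are each worse than P10 on at least one objective.

P7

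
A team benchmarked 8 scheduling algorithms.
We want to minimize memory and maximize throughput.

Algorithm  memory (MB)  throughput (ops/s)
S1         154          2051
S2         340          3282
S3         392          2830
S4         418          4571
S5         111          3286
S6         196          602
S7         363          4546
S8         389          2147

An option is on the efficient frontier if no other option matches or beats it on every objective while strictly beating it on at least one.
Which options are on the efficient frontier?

S1: dominated by S5 (memory 111≤154, throughput 3286≥2051).
S2: dominated by S5 (memory 111≤340, throughput 3286≥3282).
S3: dominated by S2 (memory 340≤392, throughput 3282≥2830).
S4: not dominated (best throughput).
S5: not dominated (best memory).
S6: dominated by S1 (memory 154≤196, throughput 2051≥602).
S7: not dominated.
S8: dominated by S2 (memory 340≤389, throughput 3282≥2147).

S4, S5, S7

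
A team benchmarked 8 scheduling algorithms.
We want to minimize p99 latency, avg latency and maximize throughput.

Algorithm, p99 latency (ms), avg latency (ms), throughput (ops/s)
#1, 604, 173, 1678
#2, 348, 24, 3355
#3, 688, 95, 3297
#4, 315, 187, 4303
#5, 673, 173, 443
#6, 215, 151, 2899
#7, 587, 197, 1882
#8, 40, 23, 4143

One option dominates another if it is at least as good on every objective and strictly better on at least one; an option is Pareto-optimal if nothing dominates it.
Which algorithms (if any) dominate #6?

#8

#8: p99 latency 40≤215, avg latency 23≤151, throughput 4143≥2899 — dominates #6.
Others (#1, #2, #3, #4, #5, #7) are each worse than #6 on at least one objective.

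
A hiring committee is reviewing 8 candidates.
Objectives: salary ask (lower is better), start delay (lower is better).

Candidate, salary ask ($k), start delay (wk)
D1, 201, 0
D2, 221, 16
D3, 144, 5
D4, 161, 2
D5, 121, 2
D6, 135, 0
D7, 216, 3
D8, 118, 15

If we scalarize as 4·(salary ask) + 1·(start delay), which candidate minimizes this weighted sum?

D1: 4·201 + 1·0 = 804
D2: 4·221 + 1·16 = 900
D3: 4·144 + 1·5 = 581
D4: 4·161 + 1·2 = 646
D5: 4·121 + 1·2 = 486
D6: 4·135 + 1·0 = 540
D7: 4·216 + 1·3 = 867
D8: 4·118 + 1·15 = 487
Lowest: D5 at 486.

D5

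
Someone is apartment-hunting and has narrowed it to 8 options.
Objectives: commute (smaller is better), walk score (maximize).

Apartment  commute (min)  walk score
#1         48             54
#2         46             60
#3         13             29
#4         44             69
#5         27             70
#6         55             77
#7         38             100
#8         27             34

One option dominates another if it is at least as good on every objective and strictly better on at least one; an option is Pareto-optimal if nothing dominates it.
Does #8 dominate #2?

No

#8 vs #2: #8 is worse on walk score (34 vs 60), so it does not dominate #2.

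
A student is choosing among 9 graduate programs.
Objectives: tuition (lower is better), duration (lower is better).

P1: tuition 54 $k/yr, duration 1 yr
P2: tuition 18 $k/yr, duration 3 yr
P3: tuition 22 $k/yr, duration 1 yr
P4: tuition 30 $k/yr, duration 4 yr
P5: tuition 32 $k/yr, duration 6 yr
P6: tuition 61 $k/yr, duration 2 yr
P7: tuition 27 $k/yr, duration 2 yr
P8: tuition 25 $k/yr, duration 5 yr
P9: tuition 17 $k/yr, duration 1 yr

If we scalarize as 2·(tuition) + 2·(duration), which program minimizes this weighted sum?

P1: 2·54 + 2·1 = 110
P2: 2·18 + 2·3 = 42
P3: 2·22 + 2·1 = 46
P4: 2·30 + 2·4 = 68
P5: 2·32 + 2·6 = 76
P6: 2·61 + 2·2 = 126
P7: 2·27 + 2·2 = 58
P8: 2·25 + 2·5 = 60
P9: 2·17 + 2·1 = 36
Lowest: P9 at 36.

P9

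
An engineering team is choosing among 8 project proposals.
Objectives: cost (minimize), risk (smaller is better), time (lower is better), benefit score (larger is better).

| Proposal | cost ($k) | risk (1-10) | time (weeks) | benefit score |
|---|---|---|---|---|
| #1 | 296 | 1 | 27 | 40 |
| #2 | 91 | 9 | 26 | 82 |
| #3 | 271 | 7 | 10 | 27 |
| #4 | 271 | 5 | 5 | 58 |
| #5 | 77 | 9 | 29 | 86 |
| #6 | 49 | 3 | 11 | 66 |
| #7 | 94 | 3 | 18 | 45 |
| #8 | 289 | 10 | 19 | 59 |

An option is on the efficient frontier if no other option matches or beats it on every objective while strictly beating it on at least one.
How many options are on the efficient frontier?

#1: not dominated (best risk).
#2: not dominated.
#3: dominated by #4 (cost 271≤271, risk 5≤7, time 5≤10, benefit score 58≥27).
#4: not dominated (best time).
#5: not dominated (best benefit score).
#6: not dominated (best cost).
#7: dominated by #6 (cost 49≤94, risk 3≤3, time 11≤18, benefit score 66≥45).
#8: dominated by #6 (cost 49≤289, risk 3≤10, time 11≤19, benefit score 66≥59).
Pareto-optimal: #1, #2, #4, #5, #6 → 5.

5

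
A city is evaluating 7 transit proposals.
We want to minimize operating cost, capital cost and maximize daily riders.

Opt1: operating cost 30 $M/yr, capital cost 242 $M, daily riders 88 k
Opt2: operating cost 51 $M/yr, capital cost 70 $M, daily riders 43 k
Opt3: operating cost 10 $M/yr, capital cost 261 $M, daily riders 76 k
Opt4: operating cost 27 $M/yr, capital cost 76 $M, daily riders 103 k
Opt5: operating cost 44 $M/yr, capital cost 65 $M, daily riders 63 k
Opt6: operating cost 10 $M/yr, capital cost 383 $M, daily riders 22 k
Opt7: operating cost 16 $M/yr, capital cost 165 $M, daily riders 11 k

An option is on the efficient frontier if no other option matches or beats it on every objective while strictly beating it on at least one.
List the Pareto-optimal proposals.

Opt1: dominated by Opt4 (operating cost 27≤30, capital cost 76≤242, daily riders 103≥88).
Opt2: dominated by Opt5 (operating cost 44≤51, capital cost 65≤70, daily riders 63≥43).
Opt3: not dominated.
Opt4: not dominated (best daily riders).
Opt5: not dominated (best capital cost).
Opt6: dominated by Opt3 (operating cost 10≤10, capital cost 261≤383, daily riders 76≥22).
Opt7: not dominated.

Opt3, Opt4, Opt5, Opt7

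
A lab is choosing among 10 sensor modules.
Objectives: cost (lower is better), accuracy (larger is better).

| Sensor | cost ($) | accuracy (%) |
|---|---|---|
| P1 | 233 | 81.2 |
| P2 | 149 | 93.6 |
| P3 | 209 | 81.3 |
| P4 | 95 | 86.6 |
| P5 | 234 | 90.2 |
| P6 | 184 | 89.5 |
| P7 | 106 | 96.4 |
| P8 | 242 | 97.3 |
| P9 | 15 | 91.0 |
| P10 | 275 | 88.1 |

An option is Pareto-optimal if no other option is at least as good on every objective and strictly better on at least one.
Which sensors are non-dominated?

P1: dominated by P2 (cost 149≤233, accuracy 93.6≥81.2).
P2: dominated by P7 (cost 106≤149, accuracy 96.4≥93.6).
P3: dominated by P2 (cost 149≤209, accuracy 93.6≥81.3).
P4: dominated by P9 (cost 15≤95, accuracy 91.0≥86.6).
P5: dominated by P2 (cost 149≤234, accuracy 93.6≥90.2).
P6: dominated by P2 (cost 149≤184, accuracy 93.6≥89.5).
P7: not dominated.
P8: not dominated (best accuracy).
P9: not dominated (best cost).
P10: dominated by P2 (cost 149≤275, accuracy 93.6≥88.1).

P7, P8, P9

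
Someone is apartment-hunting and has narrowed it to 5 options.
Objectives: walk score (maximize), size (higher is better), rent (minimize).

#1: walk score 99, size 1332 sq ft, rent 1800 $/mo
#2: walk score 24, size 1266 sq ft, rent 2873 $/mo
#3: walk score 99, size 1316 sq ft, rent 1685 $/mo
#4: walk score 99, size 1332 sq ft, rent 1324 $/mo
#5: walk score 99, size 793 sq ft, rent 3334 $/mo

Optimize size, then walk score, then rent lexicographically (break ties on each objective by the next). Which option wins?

#4

First maximize size: best is 1332, kept {#1, #4}.
Then maximize walk score: best is 99, kept {#1, #4}.
Then minimize rent: best is 1324, kept {#4}.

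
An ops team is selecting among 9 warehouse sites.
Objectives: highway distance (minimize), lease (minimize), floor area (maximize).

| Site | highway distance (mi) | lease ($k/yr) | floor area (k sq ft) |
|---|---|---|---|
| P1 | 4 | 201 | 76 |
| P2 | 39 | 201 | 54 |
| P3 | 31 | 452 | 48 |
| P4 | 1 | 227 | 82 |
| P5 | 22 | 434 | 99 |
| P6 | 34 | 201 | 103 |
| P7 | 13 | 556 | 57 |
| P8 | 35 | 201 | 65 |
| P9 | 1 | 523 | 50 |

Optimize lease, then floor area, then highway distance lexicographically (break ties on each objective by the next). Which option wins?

P6

First minimize lease: best is 201, kept {P1, P2, P6, P8}.
Then maximize floor area: best is 103, kept {P6}.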